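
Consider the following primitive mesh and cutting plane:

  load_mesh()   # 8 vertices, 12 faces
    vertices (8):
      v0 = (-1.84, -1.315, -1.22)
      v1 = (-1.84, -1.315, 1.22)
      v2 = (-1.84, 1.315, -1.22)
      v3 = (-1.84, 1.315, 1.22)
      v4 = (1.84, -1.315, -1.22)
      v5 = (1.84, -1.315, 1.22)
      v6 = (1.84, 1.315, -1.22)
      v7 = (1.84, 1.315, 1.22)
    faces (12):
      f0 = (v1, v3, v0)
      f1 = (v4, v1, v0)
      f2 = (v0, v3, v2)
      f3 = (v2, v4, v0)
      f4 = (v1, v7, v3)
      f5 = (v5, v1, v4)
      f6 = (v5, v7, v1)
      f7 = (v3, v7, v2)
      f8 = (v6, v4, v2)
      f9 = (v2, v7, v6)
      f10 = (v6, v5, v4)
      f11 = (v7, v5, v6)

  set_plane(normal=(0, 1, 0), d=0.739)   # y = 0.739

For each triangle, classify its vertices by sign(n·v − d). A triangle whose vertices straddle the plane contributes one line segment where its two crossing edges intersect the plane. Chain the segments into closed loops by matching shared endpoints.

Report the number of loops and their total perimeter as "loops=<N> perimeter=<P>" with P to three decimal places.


Straddling triangles (8 of 12):
  (v1,v3,v0) [-+-] → (-1.84, 0.739, 1.22)–(-1.84, 0.739, 0.685612)  len=0.5344
  (v0,v3,v2) [-++] → (-1.84, 0.739, 0.685612)–(-1.84, 0.739, -1.22)  len=1.9056
  (v2,v4,v0) [+--] → (-1.03404, 0.739, -1.22)–(-1.84, 0.739, -1.22)  len=0.8060
  (v1,v7,v3) [-++] → (1.03404, 0.739, 1.22)–(-1.84, 0.739, 1.22)  len=2.8740
  (v5,v7,v1) [-+-] → (1.84, 0.739, 1.22)–(1.03404, 0.739, 1.22)  len=0.8060
  (v6,v4,v2) [+-+] → (1.84, 0.739, -1.22)–(-1.03404, 0.739, -1.22)  len=2.8740
  (v6,v5,v4) [+--] → (1.84, 0.739, -0.685612)–(1.84, 0.739, -1.22)  len=0.5344
  (v7,v5,v6) [+-+] → (1.84, 0.739, 1.22)–(1.84, 0.739, -0.685612)  len=1.9056

Chained into 1 loop(s):
  loop 1: 8 segments, perimeter = 12.2400
Total perimeter = 12.240

loops=1 perimeter=12.240


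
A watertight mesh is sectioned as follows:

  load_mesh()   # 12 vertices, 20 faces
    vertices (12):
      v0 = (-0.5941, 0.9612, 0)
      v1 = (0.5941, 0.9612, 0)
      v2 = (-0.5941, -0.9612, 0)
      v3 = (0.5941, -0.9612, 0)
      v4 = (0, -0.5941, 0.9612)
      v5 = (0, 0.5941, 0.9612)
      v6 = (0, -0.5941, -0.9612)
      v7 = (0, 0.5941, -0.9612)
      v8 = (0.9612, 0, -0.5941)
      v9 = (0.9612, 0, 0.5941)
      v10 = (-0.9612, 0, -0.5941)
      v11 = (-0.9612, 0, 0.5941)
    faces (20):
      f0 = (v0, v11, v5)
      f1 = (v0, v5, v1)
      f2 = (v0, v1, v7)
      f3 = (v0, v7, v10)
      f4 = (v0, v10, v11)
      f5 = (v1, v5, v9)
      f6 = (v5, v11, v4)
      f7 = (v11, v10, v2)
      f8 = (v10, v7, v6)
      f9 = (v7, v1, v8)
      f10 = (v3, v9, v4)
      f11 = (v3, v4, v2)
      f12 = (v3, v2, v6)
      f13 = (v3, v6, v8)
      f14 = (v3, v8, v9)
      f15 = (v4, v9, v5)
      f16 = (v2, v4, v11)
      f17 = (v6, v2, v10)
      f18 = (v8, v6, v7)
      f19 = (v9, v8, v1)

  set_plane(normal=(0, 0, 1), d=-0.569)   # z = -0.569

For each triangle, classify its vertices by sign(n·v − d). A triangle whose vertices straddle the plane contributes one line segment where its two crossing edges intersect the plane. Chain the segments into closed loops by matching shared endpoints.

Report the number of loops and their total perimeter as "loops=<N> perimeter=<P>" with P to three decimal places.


Straddling triangles (10 of 20):
  (v0,v1,v7) [++-] → (0.242412, 0.743888, -0.569)–(-0.242412, 0.743888, -0.569)  len=0.4848
  (v0,v7,v10) [+--] → (-0.242412, 0.743888, -0.569)–(-0.94569, 0.0406095, -0.569)  len=0.9946
  (v0,v10,v11) [+-+] → (-0.94569, 0.0406095, -0.569)–(-0.9612, 0, -0.569)  len=0.0435
  (v11,v10,v2) [+-+] → (-0.9612, 0, -0.569)–(-0.94569, -0.0406095, -0.569)  len=0.0435
  (v7,v1,v8) [-+-] → (0.242412, 0.743888, -0.569)–(0.94569, 0.0406095, -0.569)  len=0.9946
  (v3,v2,v6) [++-] → (-0.242412, -0.743888, -0.569)–(0.242412, -0.743888, -0.569)  len=0.4848
  (v3,v6,v8) [+--] → (0.242412, -0.743888, -0.569)–(0.94569, -0.0406095, -0.569)  len=0.9946
  (v3,v8,v9) [+-+] → (0.94569, -0.0406095, -0.569)–(0.9612, 0, -0.569)  len=0.0435
  (v6,v2,v10) [-+-] → (-0.242412, -0.743888, -0.569)–(-0.94569, -0.0406095, -0.569)  len=0.9946
  (v9,v8,v1) [+-+] → (0.9612, 0, -0.569)–(0.94569, 0.0406095, -0.569)  len=0.0435

Chained into 1 loop(s):
  loop 1: 10 segments, perimeter = 5.1219
Total perimeter = 5.122

loops=1 perimeter=5.122


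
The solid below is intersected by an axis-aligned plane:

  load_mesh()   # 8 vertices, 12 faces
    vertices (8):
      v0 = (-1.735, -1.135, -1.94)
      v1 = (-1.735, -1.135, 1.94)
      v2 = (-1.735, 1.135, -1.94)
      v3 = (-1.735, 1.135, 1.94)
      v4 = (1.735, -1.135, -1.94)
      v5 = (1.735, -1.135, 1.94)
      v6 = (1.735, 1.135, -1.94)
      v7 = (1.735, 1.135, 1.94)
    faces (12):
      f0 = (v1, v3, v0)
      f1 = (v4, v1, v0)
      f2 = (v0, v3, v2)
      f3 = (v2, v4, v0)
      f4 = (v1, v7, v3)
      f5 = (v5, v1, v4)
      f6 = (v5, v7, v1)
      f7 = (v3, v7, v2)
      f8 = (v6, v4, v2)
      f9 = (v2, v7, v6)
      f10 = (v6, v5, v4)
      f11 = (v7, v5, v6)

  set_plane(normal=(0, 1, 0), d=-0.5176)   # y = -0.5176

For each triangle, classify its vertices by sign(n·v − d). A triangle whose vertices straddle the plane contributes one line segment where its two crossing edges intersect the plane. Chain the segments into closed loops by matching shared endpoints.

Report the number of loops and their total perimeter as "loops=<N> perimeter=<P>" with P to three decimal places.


Straddling triangles (8 of 12):
  (v1,v3,v0) [-+-] → (-1.735, -0.5176, 1.94)–(-1.735, -0.5176, -0.884708)  len=2.8247
  (v0,v3,v2) [-++] → (-1.735, -0.5176, -0.884708)–(-1.735, -0.5176, -1.94)  len=1.0553
  (v2,v4,v0) [+--] → (0.791221, -0.5176, -1.94)–(-1.735, -0.5176, -1.94)  len=2.5262
  (v1,v7,v3) [-++] → (-0.791221, -0.5176, 1.94)–(-1.735, -0.5176, 1.94)  len=0.9438
  (v5,v7,v1) [-+-] → (1.735, -0.5176, 1.94)–(-0.791221, -0.5176, 1.94)  len=2.5262
  (v6,v4,v2) [+-+] → (1.735, -0.5176, -1.94)–(0.791221, -0.5176, -1.94)  len=0.9438
  (v6,v5,v4) [+--] → (1.735, -0.5176, 0.884708)–(1.735, -0.5176, -1.94)  len=2.8247
  (v7,v5,v6) [+-+] → (1.735, -0.5176, 1.94)–(1.735, -0.5176, 0.884708)  len=1.0553

Chained into 1 loop(s):
  loop 1: 8 segments, perimeter = 14.7000
Total perimeter = 14.700

loops=1 perimeter=14.700


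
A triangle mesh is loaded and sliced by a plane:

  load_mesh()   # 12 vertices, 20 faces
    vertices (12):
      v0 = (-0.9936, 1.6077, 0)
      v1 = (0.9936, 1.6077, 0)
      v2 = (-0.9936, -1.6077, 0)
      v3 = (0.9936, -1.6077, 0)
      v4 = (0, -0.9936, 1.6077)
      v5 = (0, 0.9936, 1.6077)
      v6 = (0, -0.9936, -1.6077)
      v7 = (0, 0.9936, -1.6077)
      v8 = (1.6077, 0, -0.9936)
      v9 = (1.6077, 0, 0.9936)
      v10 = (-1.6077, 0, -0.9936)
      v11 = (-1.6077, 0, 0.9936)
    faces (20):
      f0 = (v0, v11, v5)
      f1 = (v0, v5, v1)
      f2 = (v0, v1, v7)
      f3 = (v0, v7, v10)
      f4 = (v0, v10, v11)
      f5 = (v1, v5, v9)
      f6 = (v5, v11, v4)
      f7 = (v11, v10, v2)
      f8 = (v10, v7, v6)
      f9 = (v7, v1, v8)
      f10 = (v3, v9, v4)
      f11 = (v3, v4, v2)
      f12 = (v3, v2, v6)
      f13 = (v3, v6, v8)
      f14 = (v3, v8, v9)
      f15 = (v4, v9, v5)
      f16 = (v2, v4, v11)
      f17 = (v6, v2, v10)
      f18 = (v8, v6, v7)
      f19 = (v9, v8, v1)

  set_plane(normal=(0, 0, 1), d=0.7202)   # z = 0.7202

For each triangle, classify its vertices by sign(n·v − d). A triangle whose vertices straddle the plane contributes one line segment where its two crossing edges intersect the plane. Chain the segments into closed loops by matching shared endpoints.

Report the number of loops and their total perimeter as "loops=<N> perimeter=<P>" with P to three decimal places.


Straddling triangles (10 of 20):
  (v0,v11,v5) [-++] → (-1.43872, 0.442376, 0.7202)–(-0.548498, 1.3326, 0.7202)  len=1.2590
  (v0,v5,v1) [-+-] → (-0.548498, 1.3326, 0.7202)–(0.548498, 1.3326, 0.7202)  len=1.0970
  (v0,v10,v11) [--+] → (-1.6077, 0, 0.7202)–(-1.43872, 0.442376, 0.7202)  len=0.4736
  (v1,v5,v9) [-++] → (0.548498, 1.3326, 0.7202)–(1.43872, 0.442376, 0.7202)  len=1.2590
  (v11,v10,v2) [+--] → (-1.6077, 0, 0.7202)–(-1.43872, -0.442376, 0.7202)  len=0.4736
  (v3,v9,v4) [-++] → (1.43872, -0.442376, 0.7202)–(0.548498, -1.3326, 0.7202)  len=1.2590
  (v3,v4,v2) [-+-] → (0.548498, -1.3326, 0.7202)–(-0.548498, -1.3326, 0.7202)  len=1.0970
  (v3,v8,v9) [--+] → (1.6077, 0, 0.7202)–(1.43872, -0.442376, 0.7202)  len=0.4736
  (v2,v4,v11) [-++] → (-0.548498, -1.3326, 0.7202)–(-1.43872, -0.442376, 0.7202)  len=1.2590
  (v9,v8,v1) [+--] → (1.6077, 0, 0.7202)–(1.43872, 0.442376, 0.7202)  len=0.4736

Chained into 1 loop(s):
  loop 1: 10 segments, perimeter = 9.1241
Total perimeter = 9.124

loops=1 perimeter=9.124


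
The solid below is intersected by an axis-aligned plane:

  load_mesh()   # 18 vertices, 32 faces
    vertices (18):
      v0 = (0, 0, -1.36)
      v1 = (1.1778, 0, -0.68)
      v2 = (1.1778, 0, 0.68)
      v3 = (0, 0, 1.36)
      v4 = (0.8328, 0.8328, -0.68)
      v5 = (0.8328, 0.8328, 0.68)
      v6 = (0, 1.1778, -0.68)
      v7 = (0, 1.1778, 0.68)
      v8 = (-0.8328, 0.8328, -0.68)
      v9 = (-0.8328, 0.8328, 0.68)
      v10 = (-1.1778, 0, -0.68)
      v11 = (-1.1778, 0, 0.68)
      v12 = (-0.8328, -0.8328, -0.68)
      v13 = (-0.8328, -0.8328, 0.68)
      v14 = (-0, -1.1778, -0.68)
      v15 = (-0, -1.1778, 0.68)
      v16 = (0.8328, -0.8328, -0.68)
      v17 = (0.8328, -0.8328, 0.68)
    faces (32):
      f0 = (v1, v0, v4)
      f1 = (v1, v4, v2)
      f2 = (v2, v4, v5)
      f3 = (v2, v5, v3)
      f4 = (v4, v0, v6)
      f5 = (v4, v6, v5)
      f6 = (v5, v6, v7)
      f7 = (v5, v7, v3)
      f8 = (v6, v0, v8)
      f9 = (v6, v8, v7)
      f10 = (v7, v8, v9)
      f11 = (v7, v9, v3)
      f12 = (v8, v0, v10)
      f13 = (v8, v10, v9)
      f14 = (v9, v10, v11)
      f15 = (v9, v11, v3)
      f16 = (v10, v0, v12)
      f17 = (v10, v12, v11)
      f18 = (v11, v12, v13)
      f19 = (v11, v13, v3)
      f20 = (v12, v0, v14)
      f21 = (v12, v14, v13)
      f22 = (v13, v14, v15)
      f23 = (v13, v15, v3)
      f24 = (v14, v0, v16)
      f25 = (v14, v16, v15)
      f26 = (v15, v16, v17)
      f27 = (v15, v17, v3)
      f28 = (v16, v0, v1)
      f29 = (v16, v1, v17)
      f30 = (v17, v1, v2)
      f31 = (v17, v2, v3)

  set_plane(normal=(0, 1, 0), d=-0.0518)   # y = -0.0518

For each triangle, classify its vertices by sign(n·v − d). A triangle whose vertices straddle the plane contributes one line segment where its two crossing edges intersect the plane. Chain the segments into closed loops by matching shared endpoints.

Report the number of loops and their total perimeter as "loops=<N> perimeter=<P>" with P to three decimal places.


Straddling triangles (12 of 32):
  (v10,v0,v12) [++-] → (-0.0518, -0.0518, -1.3177)–(-1.15634, -0.0518, -0.68)  len=1.2754
  (v10,v12,v11) [+-+] → (-1.15634, -0.0518, -0.68)–(-1.15634, -0.0518, 0.595408)  len=1.2754
  (v11,v12,v13) [+--] → (-1.15634, -0.0518, 0.595408)–(-1.15634, -0.0518, 0.68)  len=0.0846
  (v11,v13,v3) [+-+] → (-1.15634, -0.0518, 0.68)–(-0.0518, -0.0518, 1.3177)  len=1.2754
  (v12,v0,v14) [-+-] → (-0.0518, -0.0518, -1.3177)–(0, -0.0518, -1.33009)  len=0.0533
  (v13,v15,v3) [--+] → (0, -0.0518, 1.33009)–(-0.0518, -0.0518, 1.3177)  len=0.0533
  (v14,v0,v16) [-+-] → (0, -0.0518, -1.33009)–(0.0518, -0.0518, -1.3177)  len=0.0533
  (v15,v17,v3) [--+] → (0.0518, -0.0518, 1.3177)–(0, -0.0518, 1.33009)  len=0.0533
  (v16,v0,v1) [-++] → (0.0518, -0.0518, -1.3177)–(1.15634, -0.0518, -0.68)  len=1.2754
  (v16,v1,v17) [-+-] → (1.15634, -0.0518, -0.68)–(1.15634, -0.0518, -0.595408)  len=0.0846
  (v17,v1,v2) [-++] → (1.15634, -0.0518, -0.595408)–(1.15634, -0.0518, 0.68)  len=1.2754
  (v17,v2,v3) [-++] → (1.15634, -0.0518, 0.68)–(0.0518, -0.0518, 1.3177)  len=1.2754

Chained into 1 loop(s):
  loop 1: 12 segments, perimeter = 8.0347
Total perimeter = 8.035

loops=1 perimeter=8.035


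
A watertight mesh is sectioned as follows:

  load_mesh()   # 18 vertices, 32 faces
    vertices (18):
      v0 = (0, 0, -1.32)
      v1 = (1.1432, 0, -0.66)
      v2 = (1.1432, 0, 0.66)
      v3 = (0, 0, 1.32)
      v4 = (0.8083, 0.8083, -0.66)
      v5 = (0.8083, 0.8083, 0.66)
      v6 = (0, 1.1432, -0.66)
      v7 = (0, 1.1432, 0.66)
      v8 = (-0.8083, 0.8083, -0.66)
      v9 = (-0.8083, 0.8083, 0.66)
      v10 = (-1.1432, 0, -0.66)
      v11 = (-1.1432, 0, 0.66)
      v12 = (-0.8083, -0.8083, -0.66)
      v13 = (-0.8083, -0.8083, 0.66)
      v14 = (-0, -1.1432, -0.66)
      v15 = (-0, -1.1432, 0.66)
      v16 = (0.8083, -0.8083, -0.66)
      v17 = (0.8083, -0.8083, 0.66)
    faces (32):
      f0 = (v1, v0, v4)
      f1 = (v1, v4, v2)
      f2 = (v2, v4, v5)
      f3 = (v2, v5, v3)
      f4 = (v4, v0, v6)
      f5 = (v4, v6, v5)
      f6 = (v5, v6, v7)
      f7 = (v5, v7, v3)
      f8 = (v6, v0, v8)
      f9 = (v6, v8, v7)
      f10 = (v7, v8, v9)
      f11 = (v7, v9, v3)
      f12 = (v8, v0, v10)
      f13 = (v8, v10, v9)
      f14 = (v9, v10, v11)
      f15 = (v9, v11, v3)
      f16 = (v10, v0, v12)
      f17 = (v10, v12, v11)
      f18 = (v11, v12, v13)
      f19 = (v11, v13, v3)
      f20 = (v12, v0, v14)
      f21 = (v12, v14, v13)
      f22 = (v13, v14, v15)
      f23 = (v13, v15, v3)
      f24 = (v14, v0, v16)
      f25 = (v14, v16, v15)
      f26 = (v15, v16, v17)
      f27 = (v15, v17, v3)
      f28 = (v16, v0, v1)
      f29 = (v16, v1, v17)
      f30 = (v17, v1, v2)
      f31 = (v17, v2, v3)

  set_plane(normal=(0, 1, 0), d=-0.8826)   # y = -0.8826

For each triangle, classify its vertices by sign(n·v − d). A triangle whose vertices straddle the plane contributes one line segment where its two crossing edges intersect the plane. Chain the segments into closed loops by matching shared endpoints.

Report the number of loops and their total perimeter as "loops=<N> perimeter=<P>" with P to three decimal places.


Straddling triangles (8 of 32):
  (v12,v0,v14) [++-] → (0, -0.8826, -0.810451)–(-0.628973, -0.8826, -0.66)  len=0.6467
  (v12,v14,v13) [+-+] → (-0.628973, -0.8826, -0.66)–(-0.628973, -0.8826, 0.367148)  len=1.0271
  (v13,v14,v15) [+--] → (-0.628973, -0.8826, 0.367148)–(-0.628973, -0.8826, 0.66)  len=0.2929
  (v13,v15,v3) [+-+] → (-0.628973, -0.8826, 0.66)–(0, -0.8826, 0.810451)  len=0.6467
  (v14,v0,v16) [-++] → (0, -0.8826, -0.810451)–(0.628973, -0.8826, -0.66)  len=0.6467
  (v14,v16,v15) [-+-] → (0.628973, -0.8826, -0.66)–(0.628973, -0.8826, -0.367148)  len=0.2929
  (v15,v16,v17) [-++] → (0.628973, -0.8826, -0.367148)–(0.628973, -0.8826, 0.66)  len=1.0271
  (v15,v17,v3) [-++] → (0.628973, -0.8826, 0.66)–(0, -0.8826, 0.810451)  len=0.6467

Chained into 1 loop(s):
  loop 1: 8 segments, perimeter = 5.2269
Total perimeter = 5.227

loops=1 perimeter=5.227


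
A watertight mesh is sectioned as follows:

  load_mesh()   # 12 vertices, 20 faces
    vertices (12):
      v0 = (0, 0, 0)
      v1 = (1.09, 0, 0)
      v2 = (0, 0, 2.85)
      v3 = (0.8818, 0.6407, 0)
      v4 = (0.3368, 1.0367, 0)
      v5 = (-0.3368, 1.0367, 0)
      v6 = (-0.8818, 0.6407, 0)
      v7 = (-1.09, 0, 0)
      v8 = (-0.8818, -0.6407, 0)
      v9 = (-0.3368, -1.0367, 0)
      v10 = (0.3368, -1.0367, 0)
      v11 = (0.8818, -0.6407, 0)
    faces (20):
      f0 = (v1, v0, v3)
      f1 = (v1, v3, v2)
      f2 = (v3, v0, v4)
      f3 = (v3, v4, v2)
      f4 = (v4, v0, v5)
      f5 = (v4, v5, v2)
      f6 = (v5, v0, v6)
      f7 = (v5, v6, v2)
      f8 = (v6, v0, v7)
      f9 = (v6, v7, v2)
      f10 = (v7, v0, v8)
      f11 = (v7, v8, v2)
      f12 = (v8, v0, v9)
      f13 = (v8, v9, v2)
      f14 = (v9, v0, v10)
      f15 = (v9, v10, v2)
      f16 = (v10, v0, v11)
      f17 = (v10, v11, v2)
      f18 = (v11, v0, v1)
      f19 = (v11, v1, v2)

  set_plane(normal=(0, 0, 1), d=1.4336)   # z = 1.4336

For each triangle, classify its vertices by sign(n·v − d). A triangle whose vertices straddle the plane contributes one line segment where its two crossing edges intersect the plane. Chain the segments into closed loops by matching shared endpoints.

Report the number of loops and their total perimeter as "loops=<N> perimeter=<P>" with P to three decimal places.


Straddling triangles (10 of 20):
  (v1,v3,v2) [--+] → (0.438239, 0.318417, 1.4336)–(0.541711, 0, 1.4336)  len=0.3348
  (v3,v4,v2) [--+] → (0.167384, 0.515222, 1.4336)–(0.438239, 0.318417, 1.4336)  len=0.3348
  (v4,v5,v2) [--+] → (-0.167384, 0.515222, 1.4336)–(0.167384, 0.515222, 1.4336)  len=0.3348
  (v5,v6,v2) [--+] → (-0.438239, 0.318417, 1.4336)–(-0.167384, 0.515222, 1.4336)  len=0.3348
  (v6,v7,v2) [--+] → (-0.541711, 0, 1.4336)–(-0.438239, 0.318417, 1.4336)  len=0.3348
  (v7,v8,v2) [--+] → (-0.438239, -0.318417, 1.4336)–(-0.541711, 0, 1.4336)  len=0.3348
  (v8,v9,v2) [--+] → (-0.167384, -0.515222, 1.4336)–(-0.438239, -0.318417, 1.4336)  len=0.3348
  (v9,v10,v2) [--+] → (0.167384, -0.515222, 1.4336)–(-0.167384, -0.515222, 1.4336)  len=0.3348
  (v10,v11,v2) [--+] → (0.438239, -0.318417, 1.4336)–(0.167384, -0.515222, 1.4336)  len=0.3348
  (v11,v1,v2) [--+] → (0.541711, 0, 1.4336)–(0.438239, -0.318417, 1.4336)  len=0.3348

Chained into 1 loop(s):
  loop 1: 10 segments, perimeter = 3.3480
Total perimeter = 3.348

loops=1 perimeter=3.348


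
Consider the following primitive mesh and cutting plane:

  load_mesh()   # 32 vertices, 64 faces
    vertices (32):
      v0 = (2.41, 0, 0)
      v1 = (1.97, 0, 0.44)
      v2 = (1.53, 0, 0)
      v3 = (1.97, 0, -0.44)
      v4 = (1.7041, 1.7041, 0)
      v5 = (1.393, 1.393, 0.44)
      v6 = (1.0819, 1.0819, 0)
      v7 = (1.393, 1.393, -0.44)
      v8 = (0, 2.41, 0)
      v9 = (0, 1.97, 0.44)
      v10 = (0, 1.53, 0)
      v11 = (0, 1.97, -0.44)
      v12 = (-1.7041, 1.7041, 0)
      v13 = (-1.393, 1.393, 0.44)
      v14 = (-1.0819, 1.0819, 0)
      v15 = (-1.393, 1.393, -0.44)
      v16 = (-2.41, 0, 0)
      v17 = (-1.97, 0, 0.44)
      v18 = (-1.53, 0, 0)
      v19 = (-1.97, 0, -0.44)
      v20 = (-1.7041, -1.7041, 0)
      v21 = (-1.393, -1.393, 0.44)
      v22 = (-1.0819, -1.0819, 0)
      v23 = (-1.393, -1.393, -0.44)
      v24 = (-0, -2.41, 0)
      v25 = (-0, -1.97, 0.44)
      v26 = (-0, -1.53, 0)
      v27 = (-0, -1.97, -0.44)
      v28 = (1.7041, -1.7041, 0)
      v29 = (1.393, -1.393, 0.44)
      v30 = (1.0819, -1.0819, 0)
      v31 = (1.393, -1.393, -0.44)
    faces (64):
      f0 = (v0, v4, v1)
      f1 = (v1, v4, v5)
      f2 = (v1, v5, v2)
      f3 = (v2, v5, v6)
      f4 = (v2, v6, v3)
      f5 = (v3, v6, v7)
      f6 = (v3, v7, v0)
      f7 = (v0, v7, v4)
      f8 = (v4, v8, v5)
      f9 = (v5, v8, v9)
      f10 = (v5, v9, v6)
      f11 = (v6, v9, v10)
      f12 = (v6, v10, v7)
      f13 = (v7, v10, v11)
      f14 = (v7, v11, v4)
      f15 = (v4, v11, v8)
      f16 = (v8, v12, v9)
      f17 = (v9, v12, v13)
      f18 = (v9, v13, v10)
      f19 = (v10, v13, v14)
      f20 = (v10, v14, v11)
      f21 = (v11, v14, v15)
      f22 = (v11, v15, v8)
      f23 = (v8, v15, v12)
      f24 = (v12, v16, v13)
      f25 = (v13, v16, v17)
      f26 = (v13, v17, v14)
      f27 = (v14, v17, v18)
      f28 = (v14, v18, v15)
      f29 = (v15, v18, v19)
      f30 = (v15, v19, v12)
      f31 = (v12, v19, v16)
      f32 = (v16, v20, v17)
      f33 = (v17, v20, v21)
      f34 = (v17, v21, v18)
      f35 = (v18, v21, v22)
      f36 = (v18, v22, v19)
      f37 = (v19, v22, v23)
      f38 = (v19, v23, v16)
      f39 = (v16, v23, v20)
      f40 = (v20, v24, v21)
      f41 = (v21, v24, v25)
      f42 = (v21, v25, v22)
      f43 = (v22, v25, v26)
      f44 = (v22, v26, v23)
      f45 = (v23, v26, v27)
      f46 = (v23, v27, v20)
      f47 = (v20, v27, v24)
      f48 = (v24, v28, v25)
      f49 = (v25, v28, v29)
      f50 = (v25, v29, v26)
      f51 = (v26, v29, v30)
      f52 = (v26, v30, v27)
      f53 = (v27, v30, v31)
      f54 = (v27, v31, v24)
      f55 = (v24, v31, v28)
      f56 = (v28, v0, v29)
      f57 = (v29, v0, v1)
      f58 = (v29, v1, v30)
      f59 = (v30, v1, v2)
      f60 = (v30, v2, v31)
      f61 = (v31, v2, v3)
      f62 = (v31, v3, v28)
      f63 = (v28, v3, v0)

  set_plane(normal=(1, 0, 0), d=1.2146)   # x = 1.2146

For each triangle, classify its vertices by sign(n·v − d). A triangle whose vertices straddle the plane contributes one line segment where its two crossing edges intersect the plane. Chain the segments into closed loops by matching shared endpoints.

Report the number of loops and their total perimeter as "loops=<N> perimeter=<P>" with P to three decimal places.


loops=2 perimeter=5.878

Straddling triangles (20 of 64):
  (v2,v5,v6) [++-] → (1.2146, 1.2146, 0.187682)–(1.2146, 0.761507, 0)  len=0.4904
  (v2,v6,v3) [+-+] → (1.2146, 0.761507, 0)–(1.2146, 0.920242, -0.0657448)  len=0.1718
  (v3,v6,v7) [+-+] → (1.2146, 0.920242, -0.0657448)–(1.2146, 1.2146, -0.187682)  len=0.3186
  (v4,v8,v5) [+-+] → (1.2146, 1.90687, 0)–(1.2146, 1.52325, 0.38365)  len=0.5425
  (v5,v8,v9) [+--] → (1.2146, 1.52325, 0.38365)–(1.2146, 1.4669, 0.44)  len=0.0797
  (v5,v9,v6) [+--] → (1.2146, 1.4669, 0.44)–(1.2146, 1.2146, 0.187682)  len=0.3568
  (v6,v10,v7) [--+] → (1.2146, 1.41055, -0.38365)–(1.2146, 1.2146, -0.187682)  len=0.2771
  (v7,v10,v11) [+--] → (1.2146, 1.41055, -0.38365)–(1.2146, 1.4669, -0.44)  len=0.0797
  (v7,v11,v4) [+-+] → (1.2146, 1.4669, -0.44)–(1.2146, 1.78048, -0.126389)  len=0.4435
  (v4,v11,v8) [+--] → (1.2146, 1.78048, -0.126389)–(1.2146, 1.90687, 0)  len=0.1787
  (v24,v28,v25) [-+-] → (1.2146, -1.90687, 0)–(1.2146, -1.78048, 0.126389)  len=0.1787
  (v25,v28,v29) [-++] → (1.2146, -1.78048, 0.126389)–(1.2146, -1.4669, 0.44)  len=0.4435
  (v25,v29,v26) [-+-] → (1.2146, -1.4669, 0.44)–(1.2146, -1.41055, 0.38365)  len=0.0797
  (v26,v29,v30) [-+-] → (1.2146, -1.41055, 0.38365)–(1.2146, -1.2146, 0.187682)  len=0.2771
  (v27,v30,v31) [--+] → (1.2146, -1.2146, -0.187682)–(1.2146, -1.4669, -0.44)  len=0.3568
  (v27,v31,v24) [-+-] → (1.2146, -1.4669, -0.44)–(1.2146, -1.52325, -0.38365)  len=0.0797
  (v24,v31,v28) [-++] → (1.2146, -1.52325, -0.38365)–(1.2146, -1.90687, 0)  len=0.5425
  (v29,v1,v30) [++-] → (1.2146, -0.920242, 0.0657448)–(1.2146, -1.2146, 0.187682)  len=0.3186
  (v30,v1,v2) [-++] → (1.2146, -0.920242, 0.0657448)–(1.2146, -0.761507, 0)  len=0.1718
  (v30,v2,v31) [-++] → (1.2146, -0.761507, 0)–(1.2146, -1.2146, -0.187682)  len=0.4904

Chained into 2 loop(s):
  loop 1: 10 segments, perimeter = 2.9390
  loop 2: 10 segments, perimeter = 2.9390
Total perimeter = 5.878


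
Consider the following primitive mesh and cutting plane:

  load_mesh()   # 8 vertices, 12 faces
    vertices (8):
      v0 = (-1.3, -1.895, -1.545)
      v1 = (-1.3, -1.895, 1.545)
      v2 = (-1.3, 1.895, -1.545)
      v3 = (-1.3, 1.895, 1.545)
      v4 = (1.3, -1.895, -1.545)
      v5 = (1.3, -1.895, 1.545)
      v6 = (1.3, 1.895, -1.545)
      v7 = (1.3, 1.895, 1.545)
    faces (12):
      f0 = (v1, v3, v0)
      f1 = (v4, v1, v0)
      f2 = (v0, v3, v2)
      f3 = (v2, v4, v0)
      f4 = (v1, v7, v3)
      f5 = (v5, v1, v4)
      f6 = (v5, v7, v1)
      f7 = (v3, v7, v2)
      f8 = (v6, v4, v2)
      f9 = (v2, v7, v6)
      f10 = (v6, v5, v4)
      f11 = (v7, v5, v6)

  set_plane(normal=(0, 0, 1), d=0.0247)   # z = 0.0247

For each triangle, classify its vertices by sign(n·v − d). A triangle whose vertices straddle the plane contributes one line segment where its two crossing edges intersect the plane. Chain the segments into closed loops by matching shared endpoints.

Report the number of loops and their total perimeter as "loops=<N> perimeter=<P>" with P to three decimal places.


loops=1 perimeter=12.780

Straddling triangles (8 of 12):
  (v1,v3,v0) [++-] → (-1.3, 0.0302955, 0.0247)–(-1.3, -1.895, 0.0247)  len=1.9253
  (v4,v1,v0) [-+-] → (-0.0207832, -1.895, 0.0247)–(-1.3, -1.895, 0.0247)  len=1.2792
  (v0,v3,v2) [-+-] → (-1.3, 0.0302955, 0.0247)–(-1.3, 1.895, 0.0247)  len=1.8647
  (v5,v1,v4) [++-] → (-0.0207832, -1.895, 0.0247)–(1.3, -1.895, 0.0247)  len=1.3208
  (v3,v7,v2) [++-] → (0.0207832, 1.895, 0.0247)–(-1.3, 1.895, 0.0247)  len=1.3208
  (v2,v7,v6) [-+-] → (0.0207832, 1.895, 0.0247)–(1.3, 1.895, 0.0247)  len=1.2792
  (v6,v5,v4) [-+-] → (1.3, -0.0302955, 0.0247)–(1.3, -1.895, 0.0247)  len=1.8647
  (v7,v5,v6) [++-] → (1.3, -0.0302955, 0.0247)–(1.3, 1.895, 0.0247)  len=1.9253

Chained into 1 loop(s):
  loop 1: 8 segments, perimeter = 12.7800
Total perimeter = 12.780


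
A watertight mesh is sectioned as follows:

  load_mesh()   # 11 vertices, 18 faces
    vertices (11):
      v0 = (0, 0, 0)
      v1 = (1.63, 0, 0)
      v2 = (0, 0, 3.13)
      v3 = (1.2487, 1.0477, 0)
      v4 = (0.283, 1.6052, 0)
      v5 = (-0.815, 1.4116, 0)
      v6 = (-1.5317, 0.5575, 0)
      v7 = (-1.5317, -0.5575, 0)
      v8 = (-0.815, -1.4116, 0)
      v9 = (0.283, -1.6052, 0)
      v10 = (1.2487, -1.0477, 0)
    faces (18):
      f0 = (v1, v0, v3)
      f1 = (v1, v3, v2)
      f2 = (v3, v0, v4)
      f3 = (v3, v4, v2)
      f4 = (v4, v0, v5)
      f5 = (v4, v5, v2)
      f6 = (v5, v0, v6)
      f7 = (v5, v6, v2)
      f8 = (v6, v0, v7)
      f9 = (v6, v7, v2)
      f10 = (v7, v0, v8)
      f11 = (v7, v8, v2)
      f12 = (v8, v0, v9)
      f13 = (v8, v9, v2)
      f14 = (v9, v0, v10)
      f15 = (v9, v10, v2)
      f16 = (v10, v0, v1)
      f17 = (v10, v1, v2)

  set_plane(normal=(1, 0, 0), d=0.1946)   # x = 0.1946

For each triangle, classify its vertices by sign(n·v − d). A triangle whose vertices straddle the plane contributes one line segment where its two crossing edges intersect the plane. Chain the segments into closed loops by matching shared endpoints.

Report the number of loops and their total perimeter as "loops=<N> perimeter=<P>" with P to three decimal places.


loops=1 perimeter=9.585

Straddling triangles (12 of 18):
  (v1,v0,v3) [+-+] → (0.1946, 0, 0)–(0.1946, 0.163276, 0)  len=0.1633
  (v1,v3,v2) [++-] → (0.1946, 0.163276, 2.64221)–(0.1946, 0, 2.75632)  len=0.1992
  (v3,v0,v4) [+-+] → (0.1946, 0.163276, 0)–(0.1946, 1.10379, 0)  len=0.9405
  (v3,v4,v2) [++-] → (0.1946, 1.10379, 0.97771)–(0.1946, 0.163276, 2.64221)  len=1.9118
  (v4,v0,v5) [+--] → (0.1946, 1.10379, 0)–(0.1946, 1.58961, 0)  len=0.4858
  (v4,v5,v2) [+--] → (0.1946, 1.58961, 0)–(0.1946, 1.10379, 0.97771)  len=1.0918
  (v8,v0,v9) [--+] → (0.1946, -1.10379, 0)–(0.1946, -1.58961, 0)  len=0.4858
  (v8,v9,v2) [-+-] → (0.1946, -1.58961, 0)–(0.1946, -1.10379, 0.97771)  len=1.0918
  (v9,v0,v10) [+-+] → (0.1946, -1.10379, 0)–(0.1946, -0.163276, 0)  len=0.9405
  (v9,v10,v2) [++-] → (0.1946, -0.163276, 2.64221)–(0.1946, -1.10379, 0.97771)  len=1.9118
  (v10,v0,v1) [+-+] → (0.1946, -0.163276, 0)–(0.1946, 0, 0)  len=0.1633
  (v10,v1,v2) [++-] → (0.1946, 0, 2.75632)–(0.1946, -0.163276, 2.64221)  len=0.1992

Chained into 1 loop(s):
  loop 1: 12 segments, perimeter = 9.5848
Total perimeter = 9.585


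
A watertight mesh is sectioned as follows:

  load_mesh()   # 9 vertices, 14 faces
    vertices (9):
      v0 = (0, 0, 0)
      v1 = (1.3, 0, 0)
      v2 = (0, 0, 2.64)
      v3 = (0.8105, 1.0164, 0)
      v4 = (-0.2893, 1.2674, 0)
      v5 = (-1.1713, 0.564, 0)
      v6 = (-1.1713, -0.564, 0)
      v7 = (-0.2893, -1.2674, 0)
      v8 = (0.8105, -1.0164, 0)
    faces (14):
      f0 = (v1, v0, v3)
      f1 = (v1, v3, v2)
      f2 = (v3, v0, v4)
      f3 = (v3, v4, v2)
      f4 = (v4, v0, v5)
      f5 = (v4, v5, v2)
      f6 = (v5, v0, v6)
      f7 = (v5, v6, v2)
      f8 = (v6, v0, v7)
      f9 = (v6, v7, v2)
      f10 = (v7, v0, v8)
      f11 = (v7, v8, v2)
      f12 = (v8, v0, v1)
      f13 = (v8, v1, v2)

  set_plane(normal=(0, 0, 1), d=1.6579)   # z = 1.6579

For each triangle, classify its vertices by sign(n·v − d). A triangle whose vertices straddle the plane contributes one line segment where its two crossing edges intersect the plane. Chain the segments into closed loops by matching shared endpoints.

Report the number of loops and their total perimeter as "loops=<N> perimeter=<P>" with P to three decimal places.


loops=1 perimeter=2.938

Straddling triangles (7 of 14):
  (v1,v3,v2) [--+] → (0.301512, 0.378109, 1.6579)–(0.48361, 0, 1.6579)  len=0.4197
  (v3,v4,v2) [--+] → (-0.107622, 0.471482, 1.6579)–(0.301512, 0.378109, 1.6579)  len=0.4197
  (v4,v5,v2) [--+] → (-0.435732, 0.209812, 1.6579)–(-0.107622, 0.471482, 1.6579)  len=0.4197
  (v5,v6,v2) [--+] → (-0.435732, -0.209812, 1.6579)–(-0.435732, 0.209812, 1.6579)  len=0.4196
  (v6,v7,v2) [--+] → (-0.107622, -0.471482, 1.6579)–(-0.435732, -0.209812, 1.6579)  len=0.4197
  (v7,v8,v2) [--+] → (0.301512, -0.378109, 1.6579)–(-0.107622, -0.471482, 1.6579)  len=0.4197
  (v8,v1,v2) [--+] → (0.48361, 0, 1.6579)–(0.301512, -0.378109, 1.6579)  len=0.4197

Chained into 1 loop(s):
  loop 1: 7 segments, perimeter = 2.9376
Total perimeter = 2.938


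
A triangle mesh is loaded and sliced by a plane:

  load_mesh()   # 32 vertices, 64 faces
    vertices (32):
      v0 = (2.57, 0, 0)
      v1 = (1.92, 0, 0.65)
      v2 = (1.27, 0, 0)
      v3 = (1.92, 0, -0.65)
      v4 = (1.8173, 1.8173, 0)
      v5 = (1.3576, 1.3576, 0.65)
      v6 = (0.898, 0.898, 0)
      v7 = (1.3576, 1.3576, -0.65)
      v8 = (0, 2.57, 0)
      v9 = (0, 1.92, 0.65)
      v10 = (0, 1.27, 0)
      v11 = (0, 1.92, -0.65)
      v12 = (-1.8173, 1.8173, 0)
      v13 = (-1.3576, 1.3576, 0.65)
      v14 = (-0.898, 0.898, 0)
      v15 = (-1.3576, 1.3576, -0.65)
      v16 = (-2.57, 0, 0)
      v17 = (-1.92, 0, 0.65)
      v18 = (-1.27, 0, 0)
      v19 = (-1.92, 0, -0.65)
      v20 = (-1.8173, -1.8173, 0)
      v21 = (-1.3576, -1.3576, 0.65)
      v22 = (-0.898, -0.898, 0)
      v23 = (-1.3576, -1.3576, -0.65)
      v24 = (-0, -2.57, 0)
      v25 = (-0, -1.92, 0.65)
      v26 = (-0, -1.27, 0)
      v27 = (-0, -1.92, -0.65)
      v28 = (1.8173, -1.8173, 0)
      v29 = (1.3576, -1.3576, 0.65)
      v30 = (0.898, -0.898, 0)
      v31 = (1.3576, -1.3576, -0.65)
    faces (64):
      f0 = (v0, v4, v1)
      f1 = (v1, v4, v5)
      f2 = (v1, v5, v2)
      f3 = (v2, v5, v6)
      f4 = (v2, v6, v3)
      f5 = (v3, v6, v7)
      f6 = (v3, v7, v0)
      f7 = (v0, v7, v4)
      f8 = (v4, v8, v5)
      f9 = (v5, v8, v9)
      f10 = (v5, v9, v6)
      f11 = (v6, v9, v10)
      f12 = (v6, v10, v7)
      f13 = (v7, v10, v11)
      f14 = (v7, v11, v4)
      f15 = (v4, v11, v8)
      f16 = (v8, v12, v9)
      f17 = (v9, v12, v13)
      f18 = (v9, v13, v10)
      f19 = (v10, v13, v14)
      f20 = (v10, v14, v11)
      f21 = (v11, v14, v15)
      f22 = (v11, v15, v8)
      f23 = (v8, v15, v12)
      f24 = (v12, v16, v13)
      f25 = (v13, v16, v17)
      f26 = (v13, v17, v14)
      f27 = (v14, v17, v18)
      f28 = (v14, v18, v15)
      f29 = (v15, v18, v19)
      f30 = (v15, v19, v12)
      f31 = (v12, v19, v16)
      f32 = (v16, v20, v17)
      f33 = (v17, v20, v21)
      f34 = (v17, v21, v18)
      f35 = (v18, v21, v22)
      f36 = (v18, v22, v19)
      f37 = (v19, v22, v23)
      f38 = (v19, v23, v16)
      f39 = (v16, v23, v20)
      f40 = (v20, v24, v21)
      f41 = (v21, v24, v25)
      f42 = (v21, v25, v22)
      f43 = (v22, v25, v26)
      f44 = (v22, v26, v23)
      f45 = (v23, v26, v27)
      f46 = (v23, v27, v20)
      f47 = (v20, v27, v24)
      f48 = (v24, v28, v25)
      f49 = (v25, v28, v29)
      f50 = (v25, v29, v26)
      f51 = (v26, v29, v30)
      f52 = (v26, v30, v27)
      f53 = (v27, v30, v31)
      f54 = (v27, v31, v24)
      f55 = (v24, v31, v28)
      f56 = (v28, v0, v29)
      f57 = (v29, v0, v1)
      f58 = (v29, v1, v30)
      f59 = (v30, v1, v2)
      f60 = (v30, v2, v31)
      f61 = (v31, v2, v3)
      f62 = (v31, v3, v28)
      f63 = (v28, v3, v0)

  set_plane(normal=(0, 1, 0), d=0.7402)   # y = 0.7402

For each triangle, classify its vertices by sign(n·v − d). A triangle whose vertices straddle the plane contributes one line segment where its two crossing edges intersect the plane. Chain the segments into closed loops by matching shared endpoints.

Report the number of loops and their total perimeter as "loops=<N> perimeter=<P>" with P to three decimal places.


loops=2 perimeter=7.354

Straddling triangles (16 of 64):
  (v0,v4,v1) [-+-] → (2.26342, 0.7402, 0)–(1.87817, 0.7402, 0.38525)  len=0.5448
  (v1,v4,v5) [-++] → (1.87817, 0.7402, 0.38525)–(1.61336, 0.7402, 0.65)  len=0.3745
  (v1,v5,v2) [-+-] → (1.61336, 0.7402, 0.65)–(1.31776, 0.7402, 0.354397)  len=0.4180
  (v2,v5,v6) [-++] → (1.31776, 0.7402, 0.354397)–(0.963369, 0.7402, 0)  len=0.5012
  (v2,v6,v3) [-+-] → (0.963369, 0.7402, 0)–(1.07759, 0.7402, -0.11422)  len=0.1615
  (v3,v6,v7) [-++] → (1.07759, 0.7402, -0.11422)–(1.61336, 0.7402, -0.65)  len=0.7577
  (v3,v7,v0) [-+-] → (1.61336, 0.7402, -0.65)–(1.90897, 0.7402, -0.354397)  len=0.4180
  (v0,v7,v4) [-++] → (1.90897, 0.7402, -0.354397)–(2.26342, 0.7402, 0)  len=0.5012
  (v12,v16,v13) [+-+] → (-2.26342, 0.7402, 0)–(-1.90897, 0.7402, 0.354397)  len=0.5012
  (v13,v16,v17) [+--] → (-1.90897, 0.7402, 0.354397)–(-1.61336, 0.7402, 0.65)  len=0.4180
  (v13,v17,v14) [+-+] → (-1.61336, 0.7402, 0.65)–(-1.07759, 0.7402, 0.11422)  len=0.7577
  (v14,v17,v18) [+--] → (-1.07759, 0.7402, 0.11422)–(-0.963369, 0.7402, 0)  len=0.1615
  (v14,v18,v15) [+-+] → (-0.963369, 0.7402, 0)–(-1.31776, 0.7402, -0.354397)  len=0.5012
  (v15,v18,v19) [+--] → (-1.31776, 0.7402, -0.354397)–(-1.61336, 0.7402, -0.65)  len=0.4180
  (v15,v19,v12) [+-+] → (-1.61336, 0.7402, -0.65)–(-1.87817, 0.7402, -0.38525)  len=0.3745
  (v12,v19,v16) [+--] → (-1.87817, 0.7402, -0.38525)–(-2.26342, 0.7402, 0)  len=0.5448

Chained into 2 loop(s):
  loop 1: 8 segments, perimeter = 3.6770
  loop 2: 8 segments, perimeter = 3.6770
Total perimeter = 7.354


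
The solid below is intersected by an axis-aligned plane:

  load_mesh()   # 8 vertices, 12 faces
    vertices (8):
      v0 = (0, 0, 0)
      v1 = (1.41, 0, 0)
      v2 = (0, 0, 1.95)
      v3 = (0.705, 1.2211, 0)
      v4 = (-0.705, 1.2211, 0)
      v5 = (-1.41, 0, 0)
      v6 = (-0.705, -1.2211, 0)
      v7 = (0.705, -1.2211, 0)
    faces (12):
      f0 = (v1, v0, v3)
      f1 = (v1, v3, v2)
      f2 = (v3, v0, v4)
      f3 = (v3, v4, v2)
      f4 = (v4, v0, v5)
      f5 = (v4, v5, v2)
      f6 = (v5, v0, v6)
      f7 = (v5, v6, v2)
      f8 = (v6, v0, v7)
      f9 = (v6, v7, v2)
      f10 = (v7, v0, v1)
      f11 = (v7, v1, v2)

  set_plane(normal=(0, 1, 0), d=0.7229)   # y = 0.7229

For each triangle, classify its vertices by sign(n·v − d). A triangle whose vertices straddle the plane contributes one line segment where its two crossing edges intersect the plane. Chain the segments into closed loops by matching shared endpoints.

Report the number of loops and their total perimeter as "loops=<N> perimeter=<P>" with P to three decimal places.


Straddling triangles (6 of 12):
  (v1,v0,v3) [--+] → (0.417365, 0.7229, 0)–(0.992635, 0.7229, 0)  len=0.5753
  (v1,v3,v2) [-+-] → (0.992635, 0.7229, 0)–(0.417365, 0.7229, 0.795586)  len=0.9818
  (v3,v0,v4) [+-+] → (0.417365, 0.7229, 0)–(-0.417365, 0.7229, 0)  len=0.8347
  (v3,v4,v2) [++-] → (-0.417365, 0.7229, 0.795586)–(0.417365, 0.7229, 0.795586)  len=0.8347
  (v4,v0,v5) [+--] → (-0.417365, 0.7229, 0)–(-0.992635, 0.7229, 0)  len=0.5753
  (v4,v5,v2) [+--] → (-0.992635, 0.7229, 0)–(-0.417365, 0.7229, 0.795586)  len=0.9818

Chained into 1 loop(s):
  loop 1: 6 segments, perimeter = 4.7836
Total perimeter = 4.784

loops=1 perimeter=4.784


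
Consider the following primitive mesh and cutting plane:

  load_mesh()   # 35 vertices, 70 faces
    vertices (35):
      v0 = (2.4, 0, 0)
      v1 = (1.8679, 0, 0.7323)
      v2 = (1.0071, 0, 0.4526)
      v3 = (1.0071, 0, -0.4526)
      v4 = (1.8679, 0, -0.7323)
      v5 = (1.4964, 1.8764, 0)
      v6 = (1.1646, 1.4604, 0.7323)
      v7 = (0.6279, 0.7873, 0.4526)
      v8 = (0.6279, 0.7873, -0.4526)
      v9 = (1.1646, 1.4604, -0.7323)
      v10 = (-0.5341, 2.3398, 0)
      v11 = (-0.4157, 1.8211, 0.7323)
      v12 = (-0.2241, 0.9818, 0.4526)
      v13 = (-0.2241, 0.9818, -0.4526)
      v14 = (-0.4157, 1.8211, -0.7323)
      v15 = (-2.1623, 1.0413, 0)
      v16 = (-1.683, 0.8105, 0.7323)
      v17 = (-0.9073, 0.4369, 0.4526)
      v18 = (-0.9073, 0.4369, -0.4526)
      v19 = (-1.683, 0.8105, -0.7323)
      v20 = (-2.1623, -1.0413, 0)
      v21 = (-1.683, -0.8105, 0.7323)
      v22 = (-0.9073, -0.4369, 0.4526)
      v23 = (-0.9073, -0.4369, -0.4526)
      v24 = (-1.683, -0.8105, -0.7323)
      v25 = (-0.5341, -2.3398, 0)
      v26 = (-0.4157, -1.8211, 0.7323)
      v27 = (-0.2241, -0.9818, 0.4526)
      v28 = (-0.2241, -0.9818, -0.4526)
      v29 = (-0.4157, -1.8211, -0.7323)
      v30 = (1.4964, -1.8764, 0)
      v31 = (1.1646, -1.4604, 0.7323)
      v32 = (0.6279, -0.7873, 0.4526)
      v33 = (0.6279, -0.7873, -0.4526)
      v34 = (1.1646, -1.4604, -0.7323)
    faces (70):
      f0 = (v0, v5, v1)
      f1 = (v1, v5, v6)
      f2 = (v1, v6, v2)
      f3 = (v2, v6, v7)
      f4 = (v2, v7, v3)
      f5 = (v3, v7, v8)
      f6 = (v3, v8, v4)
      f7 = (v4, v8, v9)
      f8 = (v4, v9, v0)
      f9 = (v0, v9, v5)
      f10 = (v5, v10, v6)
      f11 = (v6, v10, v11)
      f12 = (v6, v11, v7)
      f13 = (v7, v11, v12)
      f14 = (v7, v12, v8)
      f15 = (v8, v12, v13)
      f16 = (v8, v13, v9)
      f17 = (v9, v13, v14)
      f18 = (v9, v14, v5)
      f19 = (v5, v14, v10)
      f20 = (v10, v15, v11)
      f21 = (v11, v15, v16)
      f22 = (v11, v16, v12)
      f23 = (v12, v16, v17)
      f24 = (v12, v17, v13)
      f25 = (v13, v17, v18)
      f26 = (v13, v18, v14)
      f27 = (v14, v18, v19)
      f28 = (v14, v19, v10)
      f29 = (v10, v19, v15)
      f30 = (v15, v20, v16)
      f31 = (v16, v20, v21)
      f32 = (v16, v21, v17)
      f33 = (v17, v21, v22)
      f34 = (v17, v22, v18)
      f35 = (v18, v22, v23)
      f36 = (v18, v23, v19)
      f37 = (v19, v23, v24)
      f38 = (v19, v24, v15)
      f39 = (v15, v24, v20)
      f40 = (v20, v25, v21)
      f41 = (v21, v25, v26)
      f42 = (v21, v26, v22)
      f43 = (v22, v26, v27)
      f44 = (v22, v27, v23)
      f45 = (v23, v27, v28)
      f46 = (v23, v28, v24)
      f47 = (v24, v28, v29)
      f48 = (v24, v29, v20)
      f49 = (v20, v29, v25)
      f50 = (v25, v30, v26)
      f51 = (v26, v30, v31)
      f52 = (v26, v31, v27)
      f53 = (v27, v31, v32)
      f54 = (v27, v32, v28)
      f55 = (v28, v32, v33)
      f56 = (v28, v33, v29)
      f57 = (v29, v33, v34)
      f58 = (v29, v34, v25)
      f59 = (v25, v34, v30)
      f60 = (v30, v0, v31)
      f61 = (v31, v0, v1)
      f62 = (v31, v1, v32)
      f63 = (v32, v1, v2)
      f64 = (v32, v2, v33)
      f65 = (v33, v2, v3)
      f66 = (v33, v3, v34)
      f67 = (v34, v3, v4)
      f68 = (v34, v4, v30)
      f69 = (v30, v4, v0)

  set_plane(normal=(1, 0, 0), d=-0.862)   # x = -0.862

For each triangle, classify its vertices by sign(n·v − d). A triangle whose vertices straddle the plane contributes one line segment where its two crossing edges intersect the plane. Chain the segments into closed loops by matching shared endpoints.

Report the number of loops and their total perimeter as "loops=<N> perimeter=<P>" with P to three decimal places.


Straddling triangles (20 of 70):
  (v10,v15,v11) [+-+] → (-0.862, 2.0783, 0)–(-0.862, 1.62184, 0.545179)  len=0.7110
  (v11,v15,v16) [+--] → (-0.862, 1.62184, 0.545179)–(-0.862, 1.4652, 0.7323)  len=0.2440
  (v11,v16,v12) [+-+] → (-0.862, 1.4652, 0.7323)–(-0.862, 0.9069, 0.574898)  len=0.5801
  (v12,v16,v17) [+--] → (-0.862, 0.9069, 0.574898)–(-0.862, 0.47303, 0.4526)  len=0.4508
  (v12,v17,v13) [+-+] → (-0.862, 0.47303, 0.4526)–(-0.862, 0.47303, 0.39258)  len=0.0600
  (v13,v17,v18) [+--] → (-0.862, 0.47303, 0.39258)–(-0.862, 0.47303, -0.4526)  len=0.8452
  (v13,v18,v14) [+-+] → (-0.862, 0.47303, -0.4526)–(-0.862, 0.564451, -0.478374)  len=0.0950
  (v14,v18,v19) [+--] → (-0.862, 0.564451, -0.478374)–(-0.862, 1.4652, -0.7323)  len=0.9359
  (v14,v19,v10) [+-+] → (-0.862, 1.4652, -0.7323)–(-0.862, 1.90333, -0.209001)  len=0.6825
  (v10,v19,v15) [+--] → (-0.862, 1.90333, -0.209001)–(-0.862, 2.0783, 0)  len=0.2726
  (v20,v25,v21) [-+-] → (-0.862, -2.0783, 0)–(-0.862, -1.90333, 0.209001)  len=0.2726
  (v21,v25,v26) [-++] → (-0.862, -1.90333, 0.209001)–(-0.862, -1.4652, 0.7323)  len=0.6825
  (v21,v26,v22) [-+-] → (-0.862, -1.4652, 0.7323)–(-0.862, -0.564451, 0.478374)  len=0.9359
  (v22,v26,v27) [-++] → (-0.862, -0.564451, 0.478374)–(-0.862, -0.47303, 0.4526)  len=0.0950
  (v22,v27,v23) [-+-] → (-0.862, -0.47303, 0.4526)–(-0.862, -0.47303, -0.39258)  len=0.8452
  (v23,v27,v28) [-++] → (-0.862, -0.47303, -0.39258)–(-0.862, -0.47303, -0.4526)  len=0.0600
  (v23,v28,v24) [-+-] → (-0.862, -0.47303, -0.4526)–(-0.862, -0.9069, -0.574898)  len=0.4508
  (v24,v28,v29) [-++] → (-0.862, -0.9069, -0.574898)–(-0.862, -1.4652, -0.7323)  len=0.5801
  (v24,v29,v20) [-+-] → (-0.862, -1.4652, -0.7323)–(-0.862, -1.62184, -0.545179)  len=0.2440
  (v20,v29,v25) [-++] → (-0.862, -1.62184, -0.545179)–(-0.862, -2.0783, 0)  len=0.7110

Chained into 2 loop(s):
  loop 1: 10 segments, perimeter = 4.8770
  loop 2: 10 segments, perimeter = 4.8770
Total perimeter = 9.754

loops=2 perimeter=9.754
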